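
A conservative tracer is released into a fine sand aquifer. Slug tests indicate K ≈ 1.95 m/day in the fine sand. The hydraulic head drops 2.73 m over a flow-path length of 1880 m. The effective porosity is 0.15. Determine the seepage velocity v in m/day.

0.0189

Hydraulic gradient i = Δh / L = 2.73 / 1880 = 0.001452.
Darcy flux q = K · i = 1.950 × 0.001452 = 0.002832 m/day.
Seepage velocity v = q / n_e = 0.002832 / 0.15 = 0.01888 m/day.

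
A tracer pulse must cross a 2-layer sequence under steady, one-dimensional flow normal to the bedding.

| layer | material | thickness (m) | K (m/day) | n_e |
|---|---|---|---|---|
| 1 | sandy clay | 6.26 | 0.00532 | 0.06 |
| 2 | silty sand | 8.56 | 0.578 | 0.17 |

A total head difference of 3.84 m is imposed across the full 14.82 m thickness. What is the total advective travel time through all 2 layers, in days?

With flow normal to the layers, continuity requires the same specific discharge q through every layer.
Σ(b_i/K_i) = 6.26/0.00532 + 8.56/0.578 = 1192 d.
q = Δh / Σ(b_i/K_i) = 3.84 / 1192 = 0.003223 m/day.
In each layer the seepage velocity is v_i = q/n_i, so the layer transit time is t_i = b_i·n_i / q:
  layer 1 (sandy clay): t_1 = 6.26 × 0.06 / 0.003223 = 116.5 d
  layer 2 (silty sand): t_2 = 8.56 × 0.17 / 0.003223 = 451.5 d
Total t = Σ t_i = 568.1 days.

568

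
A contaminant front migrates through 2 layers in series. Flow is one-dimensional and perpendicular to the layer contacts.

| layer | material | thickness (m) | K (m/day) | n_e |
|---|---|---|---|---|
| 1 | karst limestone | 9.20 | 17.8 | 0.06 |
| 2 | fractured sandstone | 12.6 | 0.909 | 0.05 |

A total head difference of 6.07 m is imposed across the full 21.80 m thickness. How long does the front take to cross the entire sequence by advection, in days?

2.80

With flow normal to the layers, continuity requires the same specific discharge q through every layer.
Σ(b_i/K_i) = 9.20/17.8 + 12.6/0.909 = 14.38 d.
q = Δh / Σ(b_i/K_i) = 6.07 / 14.38 = 0.4222 m/day.
In each layer the seepage velocity is v_i = q/n_i, so the layer transit time is t_i = b_i·n_i / q:
  layer 1 (karst limestone): t_1 = 9.20 × 0.06 / 0.4222 = 1.308 d
  layer 2 (fractured sandstone): t_2 = 12.6 × 0.05 / 0.4222 = 1.492 d
Total t = Σ t_i = 2.800 days.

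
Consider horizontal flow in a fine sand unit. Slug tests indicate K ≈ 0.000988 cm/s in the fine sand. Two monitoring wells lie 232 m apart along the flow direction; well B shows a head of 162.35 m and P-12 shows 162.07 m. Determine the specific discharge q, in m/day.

0.00103

Convert K: 0.000988 cm/s × 864 = 0.8536 m/day.
Hydraulic gradient i = (162.35 − 162.07) / 232 = 0.28 / 232 = 0.001207.
Specific discharge q = K · i = 0.8536 × 0.001207 = 0.001030 m/day.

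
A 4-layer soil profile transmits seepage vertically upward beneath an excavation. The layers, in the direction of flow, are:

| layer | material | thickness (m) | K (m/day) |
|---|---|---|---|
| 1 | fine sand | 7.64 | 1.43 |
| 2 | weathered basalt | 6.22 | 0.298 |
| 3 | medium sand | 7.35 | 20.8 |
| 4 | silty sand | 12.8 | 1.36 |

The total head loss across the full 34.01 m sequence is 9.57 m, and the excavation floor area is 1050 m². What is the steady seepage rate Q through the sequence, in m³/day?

Flow is perpendicular to layering, so the layers act in series and the equivalent K is the thickness-weighted harmonic mean.
Total thickness L = 7.64 + 6.22 + 7.35 + 12.8 = 34.01 m.
Σ(b_i/K_i) = 7.64/1.43 + 6.22/0.298 + 7.35/20.8 + 12.8/1.36 = 35.98 d.
K_eq = L / Σ(b_i/K_i) = 34.01 / 35.98 = 0.9452 m/day.
Q = K_eq · A · (Δh/L) = 0.9452 × 1050 × (9.57/34.01) = 279.3 m³/day.

279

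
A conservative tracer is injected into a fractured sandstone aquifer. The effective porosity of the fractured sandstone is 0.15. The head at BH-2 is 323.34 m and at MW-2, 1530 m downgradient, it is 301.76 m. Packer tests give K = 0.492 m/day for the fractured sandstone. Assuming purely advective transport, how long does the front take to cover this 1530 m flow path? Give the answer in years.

Hydraulic gradient i = (323.34 − 301.76) / 1530 = 21.58 / 1530 = 0.01410.
Darcy flux q = K · i = 0.4920 × 0.01410 = 0.006939 m/day.
Seepage velocity v = q / n_e = 0.006939 / 0.15 = 0.04626 m/day.
Travel time t = L / v = 1530 / 0.04626 = 33072 days = 90.55 years.

90.5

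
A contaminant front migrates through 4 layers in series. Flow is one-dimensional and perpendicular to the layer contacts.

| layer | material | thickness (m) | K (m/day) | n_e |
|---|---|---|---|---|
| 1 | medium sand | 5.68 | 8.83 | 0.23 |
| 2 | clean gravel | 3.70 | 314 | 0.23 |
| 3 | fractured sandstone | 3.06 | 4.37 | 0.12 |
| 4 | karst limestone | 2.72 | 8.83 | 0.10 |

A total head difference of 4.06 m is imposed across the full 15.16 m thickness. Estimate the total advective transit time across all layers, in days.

1.15

With flow normal to the layers, continuity requires the same specific discharge q through every layer.
Σ(b_i/K_i) = 5.68/8.83 + 3.70/314 + 3.06/4.37 + 2.72/8.83 = 1.663 d.
q = Δh / Σ(b_i/K_i) = 4.06 / 1.663 = 2.441 m/day.
In each layer the seepage velocity is v_i = q/n_i, so the layer transit time is t_i = b_i·n_i / q:
  layer 1 (medium sand): t_1 = 5.68 × 0.23 / 2.441 = 0.5352 d
  layer 2 (clean gravel): t_2 = 3.70 × 0.23 / 2.441 = 0.3486 d
  layer 3 (fractured sandstone): t_3 = 3.06 × 0.12 / 2.441 = 0.1504 d
  layer 4 (karst limestone): t_4 = 2.72 × 0.10 / 2.441 = 0.1114 d
Total t = Σ t_i = 1.146 days.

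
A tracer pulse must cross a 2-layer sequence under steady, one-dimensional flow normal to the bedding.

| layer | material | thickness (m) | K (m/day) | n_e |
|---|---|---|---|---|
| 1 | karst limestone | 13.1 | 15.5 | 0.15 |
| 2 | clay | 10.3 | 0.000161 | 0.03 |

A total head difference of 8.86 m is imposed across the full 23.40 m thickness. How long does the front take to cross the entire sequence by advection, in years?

45.0

With flow normal to the layers, continuity requires the same specific discharge q through every layer.
Σ(b_i/K_i) = 13.1/15.5 + 10.3/0.000161 = 63976 d.
q = Δh / Σ(b_i/K_i) = 8.86 / 63976 = 0.0001385 m/day.
In each layer the seepage velocity is v_i = q/n_i, so the layer transit time is t_i = b_i·n_i / q:
  layer 1 (karst limestone): t_1 = 13.1 × 0.15 / 0.0001385 = 14189 d
  layer 2 (clay): t_2 = 10.3 × 0.03 / 0.0001385 = 2231 d
Total t = Σ t_i = 16420 days = 44.96 years.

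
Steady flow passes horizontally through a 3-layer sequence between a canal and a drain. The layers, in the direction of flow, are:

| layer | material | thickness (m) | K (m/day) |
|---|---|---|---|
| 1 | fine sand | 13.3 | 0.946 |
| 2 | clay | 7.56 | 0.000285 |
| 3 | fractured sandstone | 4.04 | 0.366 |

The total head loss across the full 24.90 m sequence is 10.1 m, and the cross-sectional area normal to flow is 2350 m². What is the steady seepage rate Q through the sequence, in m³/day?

Flow is perpendicular to layering, so the layers act in series and the equivalent K is the thickness-weighted harmonic mean.
Total thickness L = 13.3 + 7.56 + 4.04 = 24.90 m.
Σ(b_i/K_i) = 13.3/0.946 + 7.56/0.000285 + 4.04/0.366 = 26551 d.
K_eq = L / Σ(b_i/K_i) = 24.90 / 26551 = 0.0009378 m/day.
Q = K_eq · A · (Δh/L) = 0.0009378 × 2350 × (10.1/24.90) = 0.8939 m³/day.

0.894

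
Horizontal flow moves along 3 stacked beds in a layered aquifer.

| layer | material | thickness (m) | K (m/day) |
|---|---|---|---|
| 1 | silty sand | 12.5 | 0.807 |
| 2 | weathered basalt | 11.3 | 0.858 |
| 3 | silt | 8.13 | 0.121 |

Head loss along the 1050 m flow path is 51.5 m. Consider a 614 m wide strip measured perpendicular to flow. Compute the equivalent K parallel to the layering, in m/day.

Flow is parallel to layering, so each bed carries its own Darcy discharge and the transmissivities add.
Σ(K_i·b_i) = 0.807×12.5 + 0.858×11.3 + 0.121×8.13 = 20.77 m²/day.
Total thickness b = 31.93 m, so K_eq = Σ(K_i·b_i)/b = 0.6504 m/day.

0.650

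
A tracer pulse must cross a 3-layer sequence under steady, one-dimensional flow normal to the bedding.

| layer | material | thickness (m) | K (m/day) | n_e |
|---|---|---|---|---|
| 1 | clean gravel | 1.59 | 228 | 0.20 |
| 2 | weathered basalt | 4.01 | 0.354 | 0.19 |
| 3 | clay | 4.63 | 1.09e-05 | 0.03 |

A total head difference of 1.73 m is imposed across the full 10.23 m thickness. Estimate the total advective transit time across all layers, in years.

With flow normal to the layers, continuity requires the same specific discharge q through every layer.
Σ(b_i/K_i) = 1.59/228 + 4.01/0.354 + 4.63/1.09e-05 = 4.248e+05 d.
q = Δh / Σ(b_i/K_i) = 1.73 / 4.248e+05 = 4.073e-06 m/day.
In each layer the seepage velocity is v_i = q/n_i, so the layer transit time is t_i = b_i·n_i / q:
  layer 1 (clean gravel): t_1 = 1.59 × 0.20 / 4.073e-06 = 78081 d
  layer 2 (weathered basalt): t_2 = 4.01 × 0.19 / 4.073e-06 = 1.871e+05 d
  layer 3 (clay): t_3 = 4.63 × 0.03 / 4.073e-06 = 34105 d
Total t = Σ t_i = 2.993e+05 days = 819.3 years.

819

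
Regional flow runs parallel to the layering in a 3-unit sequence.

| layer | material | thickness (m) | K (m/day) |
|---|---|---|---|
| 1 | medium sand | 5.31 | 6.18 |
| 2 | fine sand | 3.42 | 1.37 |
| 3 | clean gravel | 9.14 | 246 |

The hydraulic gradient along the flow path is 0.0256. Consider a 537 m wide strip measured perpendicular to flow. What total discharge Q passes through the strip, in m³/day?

Flow is parallel to layering, so each bed carries its own Darcy discharge and the transmissivities add.
Σ(K_i·b_i) = 6.18×5.31 + 1.37×3.42 + 246×9.14 = 2286 m²/day.
Hydraulic gradient i = 0.0256.
Q = Σ(K_i·b_i) · W · i = 2286 × 537 × 0.02560 = 31425 m³/day.

31400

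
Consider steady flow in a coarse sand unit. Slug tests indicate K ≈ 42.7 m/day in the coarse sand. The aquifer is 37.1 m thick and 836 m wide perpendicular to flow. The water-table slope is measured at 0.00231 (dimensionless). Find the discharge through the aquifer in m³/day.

3060

Cross-sectional area A = 836 × 37.1 = 31016 m².
Hydraulic gradient i = 0.00231.
Darcy's law: Q = K · A · i = 42.70 × 31016 × 0.002310 = 3059 m³/day.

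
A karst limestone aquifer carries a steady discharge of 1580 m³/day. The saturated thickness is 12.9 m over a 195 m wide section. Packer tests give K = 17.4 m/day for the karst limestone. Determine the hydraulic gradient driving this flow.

0.0361

Cross-sectional area A = 195 × 12.9 = 2516 m².
From Q = K·A·i, i = Q / (K·A) = 1580 / (17.40 × 2516) = 0.03610.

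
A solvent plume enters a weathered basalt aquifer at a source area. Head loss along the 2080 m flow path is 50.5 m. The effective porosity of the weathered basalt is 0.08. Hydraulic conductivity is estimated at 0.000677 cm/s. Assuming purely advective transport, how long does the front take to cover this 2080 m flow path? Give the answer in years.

Convert K: 0.000677 cm/s × 864 = 0.5849 m/day.
Hydraulic gradient i = Δh / L = 50.5 / 2080 = 0.02428.
Darcy flux q = K · i = 0.5849 × 0.02428 = 0.01420 m/day.
Seepage velocity v = q / n_e = 0.01420 / 0.08 = 0.1775 m/day.
Travel time t = L / v = 2080 / 0.1775 = 11717 days = 32.08 years.

32.1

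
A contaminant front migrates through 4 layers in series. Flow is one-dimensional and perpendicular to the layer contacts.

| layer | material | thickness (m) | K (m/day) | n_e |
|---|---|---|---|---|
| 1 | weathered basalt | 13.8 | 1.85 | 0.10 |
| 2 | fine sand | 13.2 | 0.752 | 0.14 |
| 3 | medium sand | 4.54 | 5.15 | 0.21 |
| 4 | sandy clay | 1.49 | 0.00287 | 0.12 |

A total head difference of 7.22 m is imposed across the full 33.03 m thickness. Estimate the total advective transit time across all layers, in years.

0.901

With flow normal to the layers, continuity requires the same specific discharge q through every layer.
Σ(b_i/K_i) = 13.8/1.85 + 13.2/0.752 + 4.54/5.15 + 1.49/0.00287 = 545.1 d.
q = Δh / Σ(b_i/K_i) = 7.22 / 545.1 = 0.01325 m/day.
In each layer the seepage velocity is v_i = q/n_i, so the layer transit time is t_i = b_i·n_i / q:
  layer 1 (weathered basalt): t_1 = 13.8 × 0.10 / 0.01325 = 104.2 d
  layer 2 (fine sand): t_2 = 13.2 × 0.14 / 0.01325 = 139.5 d
  layer 3 (medium sand): t_3 = 4.54 × 0.21 / 0.01325 = 71.97 d
  layer 4 (sandy clay): t_4 = 1.49 × 0.12 / 0.01325 = 13.50 d
Total t = Σ t_i = 329.2 days = 0.9012 years.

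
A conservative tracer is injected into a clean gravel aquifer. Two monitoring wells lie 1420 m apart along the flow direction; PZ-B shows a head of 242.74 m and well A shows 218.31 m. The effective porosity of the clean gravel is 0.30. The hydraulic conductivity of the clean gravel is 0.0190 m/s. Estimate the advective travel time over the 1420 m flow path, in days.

Convert K: 0.0190 m/s × 86400 = 1642 m/day.
Hydraulic gradient i = (242.74 − 218.31) / 1420 = 24.43 / 1420 = 0.01720.
Darcy flux q = K · i = 1642 × 0.01720 = 28.24 m/day.
Seepage velocity v = q / n_e = 28.24 / 0.30 = 94.14 m/day.
Travel time t = L / v = 1420 / 94.14 = 15.08 days.

15.1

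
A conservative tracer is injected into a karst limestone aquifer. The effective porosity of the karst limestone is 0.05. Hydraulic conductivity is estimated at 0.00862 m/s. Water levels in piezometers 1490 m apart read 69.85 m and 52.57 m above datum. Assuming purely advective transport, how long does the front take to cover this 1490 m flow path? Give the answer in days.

Convert K: 0.00862 m/s × 86400 = 744.8 m/day.
Hydraulic gradient i = (69.85 − 52.57) / 1490 = 17.28 / 1490 = 0.01160.
Darcy flux q = K · i = 744.8 × 0.01160 = 8.637 m/day.
Seepage velocity v = q / n_e = 8.637 / 0.05 = 172.7 m/day.
Travel time t = L / v = 1490 / 172.7 = 8.625 days.

8.63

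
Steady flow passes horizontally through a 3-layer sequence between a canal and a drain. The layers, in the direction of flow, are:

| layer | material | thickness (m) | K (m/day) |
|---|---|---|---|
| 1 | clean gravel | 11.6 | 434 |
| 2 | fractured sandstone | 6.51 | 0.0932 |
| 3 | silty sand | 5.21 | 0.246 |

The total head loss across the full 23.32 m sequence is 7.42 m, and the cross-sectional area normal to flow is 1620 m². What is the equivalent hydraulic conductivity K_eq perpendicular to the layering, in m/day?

0.256

Flow is perpendicular to layering, so the layers act in series and the equivalent K is the thickness-weighted harmonic mean.
Total thickness L = 11.6 + 6.51 + 5.21 = 23.32 m.
Σ(b_i/K_i) = 11.6/434 + 6.51/0.0932 + 5.21/0.246 = 91.06 d.
K_eq = L / Σ(b_i/K_i) = 23.32 / 91.06 = 0.2561 m/day.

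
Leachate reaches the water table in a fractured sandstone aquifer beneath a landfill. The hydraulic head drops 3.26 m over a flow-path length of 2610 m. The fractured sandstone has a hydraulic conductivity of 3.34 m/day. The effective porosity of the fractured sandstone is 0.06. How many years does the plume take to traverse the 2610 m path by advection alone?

Hydraulic gradient i = Δh / L = 3.26 / 2610 = 0.001249.
Darcy flux q = K · i = 3.340 × 0.001249 = 0.004172 m/day.
Seepage velocity v = q / n_e = 0.004172 / 0.06 = 0.06953 m/day.
Travel time t = L / v = 2610 / 0.06953 = 37538 days = 102.8 years.

103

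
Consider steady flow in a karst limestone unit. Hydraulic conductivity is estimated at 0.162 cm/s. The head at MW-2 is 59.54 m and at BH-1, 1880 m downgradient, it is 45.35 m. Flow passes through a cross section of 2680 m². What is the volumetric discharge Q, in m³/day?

2830

Convert K: 0.162 cm/s × 864 = 140.0 m/day.
Hydraulic gradient i = (59.54 − 45.35) / 1880 = 14.19 / 1880 = 0.007548.
Darcy's law: Q = K · A · i = 140.0 × 2680 × 0.007548 = 2831 m³/day.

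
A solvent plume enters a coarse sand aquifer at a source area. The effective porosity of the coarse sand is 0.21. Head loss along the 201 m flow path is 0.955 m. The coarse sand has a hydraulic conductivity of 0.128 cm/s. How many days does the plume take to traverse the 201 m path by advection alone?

80.3

Convert K: 0.128 cm/s × 864 = 110.6 m/day.
Hydraulic gradient i = Δh / L = 0.955 / 201 = 0.004751.
Darcy flux q = K · i = 110.6 × 0.004751 = 0.5254 m/day.
Seepage velocity v = q / n_e = 0.5254 / 0.21 = 2.502 m/day.
Travel time t = L / v = 201 / 2.502 = 80.33 days.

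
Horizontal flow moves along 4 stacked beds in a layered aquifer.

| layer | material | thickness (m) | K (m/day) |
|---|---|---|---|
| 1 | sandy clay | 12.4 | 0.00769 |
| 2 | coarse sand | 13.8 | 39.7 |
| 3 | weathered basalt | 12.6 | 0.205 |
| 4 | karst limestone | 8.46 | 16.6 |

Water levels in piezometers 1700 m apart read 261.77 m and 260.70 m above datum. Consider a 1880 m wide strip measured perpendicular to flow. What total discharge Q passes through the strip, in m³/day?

818

Flow is parallel to layering, so each bed carries its own Darcy discharge and the transmissivities add.
Σ(K_i·b_i) = 0.00769×12.4 + 39.7×13.8 + 0.205×12.6 + 16.6×8.46 = 691.0 m²/day.
Hydraulic gradient i = (261.77 − 260.70) / 1700 = 1.07 / 1700 = 0.0006294.
Q = Σ(K_i·b_i) · W · i = 691.0 × 1880 × 0.0006294 = 817.6 m³/day.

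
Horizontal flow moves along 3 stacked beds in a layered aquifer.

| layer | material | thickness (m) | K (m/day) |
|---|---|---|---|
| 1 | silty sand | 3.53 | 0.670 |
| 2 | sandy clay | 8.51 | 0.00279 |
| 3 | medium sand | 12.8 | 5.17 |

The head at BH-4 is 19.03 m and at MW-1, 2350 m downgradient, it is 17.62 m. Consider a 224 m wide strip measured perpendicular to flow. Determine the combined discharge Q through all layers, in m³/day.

9.22

Flow is parallel to layering, so each bed carries its own Darcy discharge and the transmissivities add.
Σ(K_i·b_i) = 0.670×3.53 + 0.00279×8.51 + 5.17×12.8 = 68.56 m²/day.
Hydraulic gradient i = (19.03 − 17.62) / 2350 = 1.41 / 2350 = 0.0006000.
Q = Σ(K_i·b_i) · W · i = 68.56 × 224 × 0.0006000 = 9.215 m³/day.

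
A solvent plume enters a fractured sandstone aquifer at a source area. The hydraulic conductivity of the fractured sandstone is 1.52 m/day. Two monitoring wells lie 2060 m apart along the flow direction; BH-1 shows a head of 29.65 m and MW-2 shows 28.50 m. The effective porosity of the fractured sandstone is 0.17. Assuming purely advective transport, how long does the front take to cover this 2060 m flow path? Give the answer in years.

1130

Hydraulic gradient i = (29.65 − 28.50) / 2060 = 1.15 / 2060 = 0.0005583.
Darcy flux q = K · i = 1.520 × 0.0005583 = 0.0008485 m/day.
Seepage velocity v = q / n_e = 0.0008485 / 0.17 = 0.004991 m/day.
Travel time t = L / v = 2060 / 0.004991 = 4.127e+05 days = 1130 years.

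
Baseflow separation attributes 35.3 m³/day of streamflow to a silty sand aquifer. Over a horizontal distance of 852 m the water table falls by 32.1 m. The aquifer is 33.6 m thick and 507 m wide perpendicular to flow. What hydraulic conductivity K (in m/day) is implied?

Cross-sectional area A = 507 × 33.6 = 17035 m².
Hydraulic gradient i = Δh / L = 32.1 / 852 = 0.03768.
From Q = K·A·i, K = Q / (A·i) = 35.3 / (17035 × 0.03768) = 0.05500 m/day.

0.0550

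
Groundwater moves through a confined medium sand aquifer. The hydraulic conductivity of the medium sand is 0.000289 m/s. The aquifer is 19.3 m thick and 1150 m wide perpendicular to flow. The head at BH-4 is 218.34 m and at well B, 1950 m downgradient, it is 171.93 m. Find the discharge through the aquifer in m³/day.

13200

Convert K: 0.000289 m/s × 86400 = 24.97 m/day.
Cross-sectional area A = 1150 × 19.3 = 22195 m².
Hydraulic gradient i = (218.34 − 171.93) / 1950 = 46.41 / 1950 = 0.02380.
Darcy's law: Q = K · A · i = 24.97 × 22195 × 0.02380 = 13190 m³/day.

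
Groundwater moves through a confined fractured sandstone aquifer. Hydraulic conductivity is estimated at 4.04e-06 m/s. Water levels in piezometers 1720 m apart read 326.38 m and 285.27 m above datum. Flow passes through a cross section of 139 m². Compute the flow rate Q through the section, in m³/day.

1.16

Convert K: 4.04e-06 m/s × 86400 = 0.3491 m/day.
Hydraulic gradient i = (326.38 − 285.27) / 1720 = 41.11 / 1720 = 0.02390.
Darcy's law: Q = K · A · i = 0.3491 × 139.0 × 0.02390 = 1.160 m³/day.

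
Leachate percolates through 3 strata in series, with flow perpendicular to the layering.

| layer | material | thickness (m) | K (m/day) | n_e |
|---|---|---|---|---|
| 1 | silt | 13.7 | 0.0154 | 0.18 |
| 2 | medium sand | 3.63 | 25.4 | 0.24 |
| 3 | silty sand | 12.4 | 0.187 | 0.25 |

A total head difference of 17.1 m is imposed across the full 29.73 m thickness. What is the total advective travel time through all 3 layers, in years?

0.985

With flow normal to the layers, continuity requires the same specific discharge q through every layer.
Σ(b_i/K_i) = 13.7/0.0154 + 3.63/25.4 + 12.4/0.187 = 956.1 d.
q = Δh / Σ(b_i/K_i) = 17.1 / 956.1 = 0.01789 m/day.
In each layer the seepage velocity is v_i = q/n_i, so the layer transit time is t_i = b_i·n_i / q:
  layer 1 (silt): t_1 = 13.7 × 0.18 / 0.01789 = 137.9 d
  layer 2 (medium sand): t_2 = 3.63 × 0.24 / 0.01789 = 48.71 d
  layer 3 (silty sand): t_3 = 12.4 × 0.25 / 0.01789 = 173.3 d
Total t = Σ t_i = 359.9 days = 0.9854 years.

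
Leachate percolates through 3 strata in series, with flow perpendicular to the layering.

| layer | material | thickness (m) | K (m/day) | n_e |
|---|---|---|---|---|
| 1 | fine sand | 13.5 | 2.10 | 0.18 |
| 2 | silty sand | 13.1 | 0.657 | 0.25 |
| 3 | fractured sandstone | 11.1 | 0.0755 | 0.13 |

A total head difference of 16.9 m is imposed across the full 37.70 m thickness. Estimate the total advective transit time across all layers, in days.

73.3

With flow normal to the layers, continuity requires the same specific discharge q through every layer.
Σ(b_i/K_i) = 13.5/2.10 + 13.1/0.657 + 11.1/0.0755 = 173.4 d.
q = Δh / Σ(b_i/K_i) = 16.9 / 173.4 = 0.09747 m/day.
In each layer the seepage velocity is v_i = q/n_i, so the layer transit time is t_i = b_i·n_i / q:
  layer 1 (fine sand): t_1 = 13.5 × 0.18 / 0.09747 = 24.93 d
  layer 2 (silty sand): t_2 = 13.1 × 0.25 / 0.09747 = 33.60 d
  layer 3 (fractured sandstone): t_3 = 11.1 × 0.13 / 0.09747 = 14.80 d
Total t = Σ t_i = 73.34 days.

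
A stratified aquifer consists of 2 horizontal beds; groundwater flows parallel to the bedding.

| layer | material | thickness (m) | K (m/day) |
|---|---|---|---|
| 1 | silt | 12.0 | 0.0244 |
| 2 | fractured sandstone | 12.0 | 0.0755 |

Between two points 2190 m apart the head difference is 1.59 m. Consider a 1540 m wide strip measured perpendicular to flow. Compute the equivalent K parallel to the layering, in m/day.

0.0499

Flow is parallel to layering, so each bed carries its own Darcy discharge and the transmissivities add.
Σ(K_i·b_i) = 0.0244×12.0 + 0.0755×12.0 = 1.199 m²/day.
Total thickness b = 24.00 m, so K_eq = Σ(K_i·b_i)/b = 0.04995 m/day.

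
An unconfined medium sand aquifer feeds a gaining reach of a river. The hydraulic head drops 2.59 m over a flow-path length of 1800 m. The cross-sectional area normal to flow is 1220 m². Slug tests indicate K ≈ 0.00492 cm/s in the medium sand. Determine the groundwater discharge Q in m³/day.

7.46

Convert K: 0.00492 cm/s × 864 = 4.251 m/day.
Hydraulic gradient i = Δh / L = 2.59 / 1800 = 0.001439.
Darcy's law: Q = K · A · i = 4.251 × 1220 × 0.001439 = 7.462 m³/day.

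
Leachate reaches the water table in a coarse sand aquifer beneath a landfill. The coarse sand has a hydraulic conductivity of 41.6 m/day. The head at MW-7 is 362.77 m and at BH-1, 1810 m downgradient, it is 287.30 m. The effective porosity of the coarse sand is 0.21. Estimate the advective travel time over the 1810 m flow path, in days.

219

Hydraulic gradient i = (362.77 − 287.30) / 1810 = 75.47 / 1810 = 0.04170.
Darcy flux q = K · i = 41.60 × 0.04170 = 1.735 m/day.
Seepage velocity v = q / n_e = 1.735 / 0.21 = 8.260 m/day.
Travel time t = L / v = 1810 / 8.260 = 219.1 days.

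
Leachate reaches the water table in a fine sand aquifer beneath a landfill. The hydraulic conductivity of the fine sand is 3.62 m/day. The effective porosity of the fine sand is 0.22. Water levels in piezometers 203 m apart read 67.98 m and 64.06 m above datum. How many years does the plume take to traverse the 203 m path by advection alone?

1.75

Hydraulic gradient i = (67.98 − 64.06) / 203 = 3.92 / 203 = 0.01931.
Darcy flux q = K · i = 3.620 × 0.01931 = 0.06990 m/day.
Seepage velocity v = q / n_e = 0.06990 / 0.22 = 0.3177 m/day.
Travel time t = L / v = 203 / 0.3177 = 638.9 days = 1.749 years.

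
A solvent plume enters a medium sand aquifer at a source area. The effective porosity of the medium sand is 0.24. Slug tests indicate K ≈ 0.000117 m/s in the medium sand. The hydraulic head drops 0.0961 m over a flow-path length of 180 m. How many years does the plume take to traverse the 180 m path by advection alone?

21.9

Convert K: 0.000117 m/s × 86400 = 10.11 m/day.
Hydraulic gradient i = Δh / L = 0.0961 / 180 = 0.0005339.
Darcy flux q = K · i = 10.11 × 0.0005339 = 0.005397 m/day.
Seepage velocity v = q / n_e = 0.005397 / 0.24 = 0.02249 m/day.
Travel time t = L / v = 180 / 0.02249 = 8004 days = 21.92 years.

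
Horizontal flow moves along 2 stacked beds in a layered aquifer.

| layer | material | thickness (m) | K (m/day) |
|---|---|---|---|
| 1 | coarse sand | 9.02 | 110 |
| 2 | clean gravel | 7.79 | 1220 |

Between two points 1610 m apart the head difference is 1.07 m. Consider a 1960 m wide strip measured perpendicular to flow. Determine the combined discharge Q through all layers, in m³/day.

Flow is parallel to layering, so each bed carries its own Darcy discharge and the transmissivities add.
Σ(K_i·b_i) = 110×9.02 + 1220×7.79 = 10496 m²/day.
Hydraulic gradient i = Δh / L = 1.07 / 1610 = 0.0006646.
Q = Σ(K_i·b_i) · W · i = 10496 × 1960 × 0.0006646 = 13672 m³/day.

13700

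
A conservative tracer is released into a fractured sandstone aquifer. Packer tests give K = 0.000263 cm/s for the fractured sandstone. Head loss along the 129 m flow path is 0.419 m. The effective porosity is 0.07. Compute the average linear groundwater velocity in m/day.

Convert K: 0.000263 cm/s × 864 = 0.2272 m/day.
Hydraulic gradient i = Δh / L = 0.419 / 129 = 0.003248.
Darcy flux q = K · i = 0.2272 × 0.003248 = 0.0007381 m/day.
Seepage velocity v = q / n_e = 0.0007381 / 0.07 = 0.01054 m/day.

0.0105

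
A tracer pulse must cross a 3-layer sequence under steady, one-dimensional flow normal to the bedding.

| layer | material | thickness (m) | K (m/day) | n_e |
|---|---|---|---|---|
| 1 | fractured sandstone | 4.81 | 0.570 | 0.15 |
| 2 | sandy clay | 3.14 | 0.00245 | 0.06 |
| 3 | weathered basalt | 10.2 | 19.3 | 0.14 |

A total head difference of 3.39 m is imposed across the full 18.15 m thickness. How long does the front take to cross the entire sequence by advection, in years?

With flow normal to the layers, continuity requires the same specific discharge q through every layer.
Σ(b_i/K_i) = 4.81/0.570 + 3.14/0.00245 + 10.2/19.3 = 1291 d.
q = Δh / Σ(b_i/K_i) = 3.39 / 1291 = 0.002627 m/day.
In each layer the seepage velocity is v_i = q/n_i, so the layer transit time is t_i = b_i·n_i / q:
  layer 1 (fractured sandstone): t_1 = 4.81 × 0.15 / 0.002627 = 274.7 d
  layer 2 (sandy clay): t_2 = 3.14 × 0.06 / 0.002627 = 71.73 d
  layer 3 (weathered basalt): t_3 = 10.2 × 0.14 / 0.002627 = 543.7 d
Total t = Σ t_i = 890.1 days = 2.437 years.

2.44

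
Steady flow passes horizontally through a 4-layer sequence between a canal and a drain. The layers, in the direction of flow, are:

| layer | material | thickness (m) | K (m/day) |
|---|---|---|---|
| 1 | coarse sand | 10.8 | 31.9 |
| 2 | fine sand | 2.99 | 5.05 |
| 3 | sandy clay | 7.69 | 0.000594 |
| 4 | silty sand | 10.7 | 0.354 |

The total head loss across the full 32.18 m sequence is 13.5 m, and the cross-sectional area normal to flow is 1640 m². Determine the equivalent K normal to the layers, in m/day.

0.00248

Flow is perpendicular to layering, so the layers act in series and the equivalent K is the thickness-weighted harmonic mean.
Total thickness L = 10.8 + 2.99 + 7.69 + 10.7 = 32.18 m.
Σ(b_i/K_i) = 10.8/31.9 + 2.99/5.05 + 7.69/0.000594 + 10.7/0.354 = 12977 d.
K_eq = L / Σ(b_i/K_i) = 32.18 / 12977 = 0.002480 m/day.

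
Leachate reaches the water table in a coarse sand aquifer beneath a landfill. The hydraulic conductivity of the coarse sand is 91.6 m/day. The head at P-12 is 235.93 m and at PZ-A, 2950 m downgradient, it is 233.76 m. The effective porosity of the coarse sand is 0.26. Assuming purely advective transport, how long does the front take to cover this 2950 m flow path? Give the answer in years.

31.2

Hydraulic gradient i = (235.93 − 233.76) / 2950 = 2.17 / 2950 = 0.0007356.
Darcy flux q = K · i = 91.60 × 0.0007356 = 0.06738 m/day.
Seepage velocity v = q / n_e = 0.06738 / 0.26 = 0.2592 m/day.
Travel time t = L / v = 2950 / 0.2592 = 11383 days = 31.17 years.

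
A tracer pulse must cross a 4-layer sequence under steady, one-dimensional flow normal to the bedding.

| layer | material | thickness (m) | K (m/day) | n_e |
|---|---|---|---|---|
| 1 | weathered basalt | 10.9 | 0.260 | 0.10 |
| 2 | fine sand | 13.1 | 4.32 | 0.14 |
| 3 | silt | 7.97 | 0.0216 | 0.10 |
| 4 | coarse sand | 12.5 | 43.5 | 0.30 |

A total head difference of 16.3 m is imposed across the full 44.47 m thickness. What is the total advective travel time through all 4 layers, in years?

With flow normal to the layers, continuity requires the same specific discharge q through every layer.
Σ(b_i/K_i) = 10.9/0.260 + 13.1/4.32 + 7.97/0.0216 + 12.5/43.5 = 414.2 d.
q = Δh / Σ(b_i/K_i) = 16.3 / 414.2 = 0.03935 m/day.
In each layer the seepage velocity is v_i = q/n_i, so the layer transit time is t_i = b_i·n_i / q:
  layer 1 (weathered basalt): t_1 = 10.9 × 0.10 / 0.03935 = 27.70 d
  layer 2 (fine sand): t_2 = 13.1 × 0.14 / 0.03935 = 46.61 d
  layer 3 (silt): t_3 = 7.97 × 0.10 / 0.03935 = 20.25 d
  layer 4 (coarse sand): t_4 = 12.5 × 0.30 / 0.03935 = 95.30 d
Total t = Σ t_i = 189.9 days = 0.5198 years.

0.520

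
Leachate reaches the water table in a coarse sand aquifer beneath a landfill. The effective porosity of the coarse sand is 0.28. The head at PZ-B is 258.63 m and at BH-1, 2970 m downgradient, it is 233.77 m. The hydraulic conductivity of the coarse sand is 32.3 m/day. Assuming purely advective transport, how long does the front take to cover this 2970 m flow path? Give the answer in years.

8.42

Hydraulic gradient i = (258.63 − 233.77) / 2970 = 24.86 / 2970 = 0.008370.
Darcy flux q = K · i = 32.30 × 0.008370 = 0.2704 m/day.
Seepage velocity v = q / n_e = 0.2704 / 0.28 = 0.9656 m/day.
Travel time t = L / v = 2970 / 0.9656 = 3076 days = 8.421 years.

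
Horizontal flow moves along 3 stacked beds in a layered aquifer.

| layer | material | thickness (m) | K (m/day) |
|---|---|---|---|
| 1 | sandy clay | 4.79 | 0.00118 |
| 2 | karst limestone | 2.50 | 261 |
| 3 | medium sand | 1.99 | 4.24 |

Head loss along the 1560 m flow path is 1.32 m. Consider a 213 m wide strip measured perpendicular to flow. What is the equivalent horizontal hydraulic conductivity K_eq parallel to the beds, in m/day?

71.2

Flow is parallel to layering, so each bed carries its own Darcy discharge and the transmissivities add.
Σ(K_i·b_i) = 0.00118×4.79 + 261×2.50 + 4.24×1.99 = 660.9 m²/day.
Total thickness b = 9.280 m, so K_eq = Σ(K_i·b_i)/b = 71.22 m/day.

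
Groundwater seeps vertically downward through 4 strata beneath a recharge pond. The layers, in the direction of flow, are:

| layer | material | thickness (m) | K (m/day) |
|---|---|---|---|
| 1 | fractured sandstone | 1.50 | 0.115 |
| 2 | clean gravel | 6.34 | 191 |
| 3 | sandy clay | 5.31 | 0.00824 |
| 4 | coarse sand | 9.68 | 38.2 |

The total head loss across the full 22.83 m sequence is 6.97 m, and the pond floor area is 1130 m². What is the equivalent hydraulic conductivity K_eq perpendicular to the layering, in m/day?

0.0347

Flow is perpendicular to layering, so the layers act in series and the equivalent K is the thickness-weighted harmonic mean.
Total thickness L = 1.50 + 6.34 + 5.31 + 9.68 = 22.83 m.
Σ(b_i/K_i) = 1.50/0.115 + 6.34/191 + 5.31/0.00824 + 9.68/38.2 = 657.7 d.
K_eq = L / Σ(b_i/K_i) = 22.83 / 657.7 = 0.03471 m/day.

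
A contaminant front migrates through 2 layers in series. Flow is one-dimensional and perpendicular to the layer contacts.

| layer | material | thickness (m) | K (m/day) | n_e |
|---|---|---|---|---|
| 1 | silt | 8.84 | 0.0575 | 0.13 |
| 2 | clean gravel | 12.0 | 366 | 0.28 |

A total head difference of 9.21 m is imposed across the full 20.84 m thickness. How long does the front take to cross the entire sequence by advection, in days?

75.3

With flow normal to the layers, continuity requires the same specific discharge q through every layer.
Σ(b_i/K_i) = 8.84/0.0575 + 12.0/366 = 153.8 d.
q = Δh / Σ(b_i/K_i) = 9.21 / 153.8 = 0.05989 m/day.
In each layer the seepage velocity is v_i = q/n_i, so the layer transit time is t_i = b_i·n_i / q:
  layer 1 (silt): t_1 = 8.84 × 0.13 / 0.05989 = 19.19 d
  layer 2 (clean gravel): t_2 = 12.0 × 0.28 / 0.05989 = 56.10 d
Total t = Σ t_i = 75.29 days.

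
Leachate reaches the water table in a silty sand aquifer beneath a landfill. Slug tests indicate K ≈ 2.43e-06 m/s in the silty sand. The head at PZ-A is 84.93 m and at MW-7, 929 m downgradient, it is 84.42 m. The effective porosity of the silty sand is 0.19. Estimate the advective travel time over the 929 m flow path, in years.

Convert K: 2.43e-06 m/s × 86400 = 0.2100 m/day.
Hydraulic gradient i = (84.93 − 84.42) / 929 = 0.51 / 929 = 0.0005490.
Darcy flux q = K · i = 0.2100 × 0.0005490 = 0.0001153 m/day.
Seepage velocity v = q / n_e = 0.0001153 / 0.19 = 0.0006066 m/day.
Travel time t = L / v = 929 / 0.0006066 = 1.531e+06 days = 4193 years.

4190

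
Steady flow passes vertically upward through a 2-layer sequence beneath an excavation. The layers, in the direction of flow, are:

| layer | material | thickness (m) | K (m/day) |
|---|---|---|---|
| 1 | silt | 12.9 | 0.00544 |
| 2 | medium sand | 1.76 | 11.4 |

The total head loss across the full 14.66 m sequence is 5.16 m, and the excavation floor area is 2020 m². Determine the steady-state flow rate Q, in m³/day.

4.40

Flow is perpendicular to layering, so the layers act in series and the equivalent K is the thickness-weighted harmonic mean.
Total thickness L = 12.9 + 1.76 = 14.66 m.
Σ(b_i/K_i) = 12.9/0.00544 + 1.76/11.4 = 2371 d.
K_eq = L / Σ(b_i/K_i) = 14.66 / 2371 = 0.006182 m/day.
Q = K_eq · A · (Δh/L) = 0.006182 × 2020 × (5.16/14.66) = 4.395 m³/day.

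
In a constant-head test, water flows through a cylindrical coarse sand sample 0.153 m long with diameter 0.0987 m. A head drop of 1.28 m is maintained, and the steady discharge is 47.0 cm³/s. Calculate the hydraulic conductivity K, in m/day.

Cross-sectional area A = π·(d/2)² = π × (0.0987/2)² = 0.007651 m².
Convert discharge: 47.0 cm³/s = 4.700e-05 m³/s.
Darcy's law rearranged: K = Q·L / (A·Δh) = 4.700e-05 × 0.153 / (0.007651 × 1.28) = 0.0007343 m/s = 63.44 m/day.

63.4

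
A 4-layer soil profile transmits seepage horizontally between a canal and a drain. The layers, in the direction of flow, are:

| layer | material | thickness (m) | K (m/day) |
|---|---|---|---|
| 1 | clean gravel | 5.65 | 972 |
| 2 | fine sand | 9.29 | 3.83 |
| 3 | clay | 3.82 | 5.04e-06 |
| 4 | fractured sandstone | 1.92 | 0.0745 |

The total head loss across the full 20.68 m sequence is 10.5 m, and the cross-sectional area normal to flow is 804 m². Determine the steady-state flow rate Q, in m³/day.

Flow is perpendicular to layering, so the layers act in series and the equivalent K is the thickness-weighted harmonic mean.
Total thickness L = 5.65 + 9.29 + 3.82 + 1.92 = 20.68 m.
Σ(b_i/K_i) = 5.65/972 + 9.29/3.83 + 3.82/5.04e-06 + 1.92/0.0745 = 7.580e+05 d.
K_eq = L / Σ(b_i/K_i) = 20.68 / 7.580e+05 = 2.728e-05 m/day.
Q = K_eq · A · (Δh/L) = 2.728e-05 × 804 × (10.5/20.68) = 0.01114 m³/day.

0.0111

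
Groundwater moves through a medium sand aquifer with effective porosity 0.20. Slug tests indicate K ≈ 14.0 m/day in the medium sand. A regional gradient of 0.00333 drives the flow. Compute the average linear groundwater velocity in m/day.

0.233

Hydraulic gradient i = 0.00333.
Darcy flux q = K · i = 14.00 × 0.003330 = 0.04662 m/day.
Seepage velocity v = q / n_e = 0.04662 / 0.20 = 0.2331 m/day.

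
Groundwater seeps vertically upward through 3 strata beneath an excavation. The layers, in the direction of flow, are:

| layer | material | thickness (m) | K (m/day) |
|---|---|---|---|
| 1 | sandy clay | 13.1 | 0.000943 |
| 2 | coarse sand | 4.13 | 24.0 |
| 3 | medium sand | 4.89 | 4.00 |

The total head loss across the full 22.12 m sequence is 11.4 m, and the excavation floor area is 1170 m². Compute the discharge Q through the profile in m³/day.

Flow is perpendicular to layering, so the layers act in series and the equivalent K is the thickness-weighted harmonic mean.
Total thickness L = 13.1 + 4.13 + 4.89 = 22.12 m.
Σ(b_i/K_i) = 13.1/0.000943 + 4.13/24.0 + 4.89/4.00 = 13893 d.
K_eq = L / Σ(b_i/K_i) = 22.12 / 13893 = 0.001592 m/day.
Q = K_eq · A · (Δh/L) = 0.001592 × 1170 × (11.4/22.12) = 0.9600 m³/day.

0.960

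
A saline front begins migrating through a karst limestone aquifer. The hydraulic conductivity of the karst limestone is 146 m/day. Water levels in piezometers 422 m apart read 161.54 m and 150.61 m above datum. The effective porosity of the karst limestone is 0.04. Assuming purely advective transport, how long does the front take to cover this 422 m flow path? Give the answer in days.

Hydraulic gradient i = (161.54 − 150.61) / 422 = 10.93 / 422 = 0.02590.
Darcy flux q = K · i = 146.0 × 0.02590 = 3.781 m/day.
Seepage velocity v = q / n_e = 3.781 / 0.04 = 94.54 m/day.
Travel time t = L / v = 422 / 94.54 = 4.464 days.

4.46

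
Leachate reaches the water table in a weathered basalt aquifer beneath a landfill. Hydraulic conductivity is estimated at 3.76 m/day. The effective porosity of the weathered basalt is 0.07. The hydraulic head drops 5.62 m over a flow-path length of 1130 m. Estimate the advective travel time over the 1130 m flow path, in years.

11.6

Hydraulic gradient i = Δh / L = 5.62 / 1130 = 0.004973.
Darcy flux q = K · i = 3.760 × 0.004973 = 0.01870 m/day.
Seepage velocity v = q / n_e = 0.01870 / 0.07 = 0.2671 m/day.
Travel time t = L / v = 1130 / 0.2671 = 4230 days = 11.58 years.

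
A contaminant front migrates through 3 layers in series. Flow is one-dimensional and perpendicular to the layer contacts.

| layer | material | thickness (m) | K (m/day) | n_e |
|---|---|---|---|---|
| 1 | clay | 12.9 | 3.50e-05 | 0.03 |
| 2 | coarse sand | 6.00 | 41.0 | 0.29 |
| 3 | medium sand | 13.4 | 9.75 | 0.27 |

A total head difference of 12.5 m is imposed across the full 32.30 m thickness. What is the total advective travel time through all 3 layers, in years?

With flow normal to the layers, continuity requires the same specific discharge q through every layer.
Σ(b_i/K_i) = 12.9/3.50e-05 + 6.00/41.0 + 13.4/9.75 = 3.686e+05 d.
q = Δh / Σ(b_i/K_i) = 12.5 / 3.686e+05 = 3.391e-05 m/day.
In each layer the seepage velocity is v_i = q/n_i, so the layer transit time is t_i = b_i·n_i / q:
  layer 1 (clay): t_1 = 12.9 × 0.03 / 3.391e-05 = 11411 d
  layer 2 (coarse sand): t_2 = 6.00 × 0.29 / 3.391e-05 = 51305 d
  layer 3 (medium sand): t_3 = 13.4 × 0.27 / 3.391e-05 = 1.067e+05 d
Total t = Σ t_i = 1.694e+05 days = 463.8 years.

464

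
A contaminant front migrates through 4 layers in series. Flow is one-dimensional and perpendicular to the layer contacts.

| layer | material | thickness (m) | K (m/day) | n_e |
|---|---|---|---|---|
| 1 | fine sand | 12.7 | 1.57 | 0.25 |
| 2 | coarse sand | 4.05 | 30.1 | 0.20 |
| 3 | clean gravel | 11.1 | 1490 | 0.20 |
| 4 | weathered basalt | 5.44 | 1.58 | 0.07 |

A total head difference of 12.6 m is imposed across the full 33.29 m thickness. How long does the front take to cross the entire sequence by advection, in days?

6.10

With flow normal to the layers, continuity requires the same specific discharge q through every layer.
Σ(b_i/K_i) = 12.7/1.57 + 4.05/30.1 + 11.1/1490 + 5.44/1.58 = 11.67 d.
q = Δh / Σ(b_i/K_i) = 12.6 / 11.67 = 1.079 m/day.
In each layer the seepage velocity is v_i = q/n_i, so the layer transit time is t_i = b_i·n_i / q:
  layer 1 (fine sand): t_1 = 12.7 × 0.25 / 1.079 = 2.942 d
  layer 2 (coarse sand): t_2 = 4.05 × 0.20 / 1.079 = 0.7505 d
  layer 3 (clean gravel): t_3 = 11.1 × 0.20 / 1.079 = 2.057 d
  layer 4 (weathered basalt): t_4 = 5.44 × 0.07 / 1.079 = 0.3528 d
Total t = Σ t_i = 6.102 days.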